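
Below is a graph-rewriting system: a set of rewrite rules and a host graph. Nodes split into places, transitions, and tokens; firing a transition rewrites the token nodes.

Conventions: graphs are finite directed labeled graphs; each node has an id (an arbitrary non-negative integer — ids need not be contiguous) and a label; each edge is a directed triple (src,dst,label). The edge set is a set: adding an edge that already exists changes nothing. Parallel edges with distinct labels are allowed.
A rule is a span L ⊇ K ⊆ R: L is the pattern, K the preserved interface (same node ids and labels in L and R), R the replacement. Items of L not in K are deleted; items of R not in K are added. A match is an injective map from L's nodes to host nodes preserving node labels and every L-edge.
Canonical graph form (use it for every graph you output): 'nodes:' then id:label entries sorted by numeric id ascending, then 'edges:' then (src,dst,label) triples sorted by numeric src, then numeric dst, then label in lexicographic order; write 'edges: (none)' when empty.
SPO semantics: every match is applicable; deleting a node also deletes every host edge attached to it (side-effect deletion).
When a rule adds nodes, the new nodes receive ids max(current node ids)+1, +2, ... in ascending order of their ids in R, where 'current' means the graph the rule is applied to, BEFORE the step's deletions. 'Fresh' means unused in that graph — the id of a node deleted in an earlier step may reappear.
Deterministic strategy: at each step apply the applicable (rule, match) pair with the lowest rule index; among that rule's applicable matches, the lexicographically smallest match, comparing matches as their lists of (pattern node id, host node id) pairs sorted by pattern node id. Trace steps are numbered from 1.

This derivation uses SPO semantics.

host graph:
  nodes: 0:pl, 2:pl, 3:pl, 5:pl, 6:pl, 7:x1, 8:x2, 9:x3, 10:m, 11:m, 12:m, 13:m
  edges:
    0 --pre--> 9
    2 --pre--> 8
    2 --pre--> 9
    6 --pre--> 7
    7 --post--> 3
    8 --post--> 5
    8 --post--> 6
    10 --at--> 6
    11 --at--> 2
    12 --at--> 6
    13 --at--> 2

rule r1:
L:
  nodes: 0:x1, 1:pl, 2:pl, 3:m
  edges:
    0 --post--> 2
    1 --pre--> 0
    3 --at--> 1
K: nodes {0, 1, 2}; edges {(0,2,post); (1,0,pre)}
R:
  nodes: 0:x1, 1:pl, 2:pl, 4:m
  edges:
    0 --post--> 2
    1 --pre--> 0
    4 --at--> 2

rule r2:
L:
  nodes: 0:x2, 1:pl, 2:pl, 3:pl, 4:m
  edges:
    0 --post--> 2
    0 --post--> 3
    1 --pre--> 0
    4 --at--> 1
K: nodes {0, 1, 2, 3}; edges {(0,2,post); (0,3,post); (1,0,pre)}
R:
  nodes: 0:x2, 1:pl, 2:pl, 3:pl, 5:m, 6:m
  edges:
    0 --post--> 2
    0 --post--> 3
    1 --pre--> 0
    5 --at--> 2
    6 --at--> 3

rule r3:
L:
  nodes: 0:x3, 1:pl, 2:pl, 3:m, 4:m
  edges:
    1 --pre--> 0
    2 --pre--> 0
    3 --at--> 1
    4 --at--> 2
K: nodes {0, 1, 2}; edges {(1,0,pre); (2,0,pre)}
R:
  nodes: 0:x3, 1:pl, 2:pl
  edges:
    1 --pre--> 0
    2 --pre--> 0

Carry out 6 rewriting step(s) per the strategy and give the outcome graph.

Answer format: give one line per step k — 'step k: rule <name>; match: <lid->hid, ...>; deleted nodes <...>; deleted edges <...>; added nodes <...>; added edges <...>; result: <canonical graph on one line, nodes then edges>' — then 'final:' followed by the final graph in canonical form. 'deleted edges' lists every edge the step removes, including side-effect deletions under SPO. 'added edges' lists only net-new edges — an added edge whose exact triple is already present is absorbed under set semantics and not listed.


step 1: rule r1; match: 0->7, 1->6, 2->3, 3->10; deleted nodes 10; deleted edges (10,6,at); added nodes 14; added edges (14,3,at); result: nodes: 0:pl, 2:pl, 3:pl, 5:pl, 6:pl, 7:x1, 8:x2, 9:x3, 11:m, 12:m, 13:m, 14:m edges: (0,9,pre); (2,8,pre); (2,9,pre); (6,7,pre); (7,3,post); (8,5,post); (8,6,post); (11,2,at); (12,6,at); (13,2,at); (14,3,at)
step 2: rule r1; match: 0->7, 1->6, 2->3, 3->12; deleted nodes 12; deleted edges (12,6,at); added nodes 15; added edges (15,3,at); result: nodes: 0:pl, 2:pl, 3:pl, 5:pl, 6:pl, 7:x1, 8:x2, 9:x3, 11:m, 13:m, 14:m, 15:m edges: (0,9,pre); (2,8,pre); (2,9,pre); (6,7,pre); (7,3,post); (8,5,post); (8,6,post); (11,2,at); (13,2,at); (14,3,at); (15,3,at)
step 3: rule r2; match: 0->8, 1->2, 2->5, 3->6, 4->11; deleted nodes 11; deleted edges (11,2,at); added nodes 16, 17; added edges (16,5,at); (17,6,at); result: nodes: 0:pl, 2:pl, 3:pl, 5:pl, 6:pl, 7:x1, 8:x2, 9:x3, 13:m, 14:m, 15:m, 16:m, 17:m edges: (0,9,pre); (2,8,pre); (2,9,pre); (6,7,pre); (7,3,post); (8,5,post); (8,6,post); (13,2,at); (14,3,at); (15,3,at); (16,5,at); (17,6,at)
step 4: rule r1; match: 0->7, 1->6, 2->3, 3->17; deleted nodes 17; deleted edges (17,6,at); added nodes 18; added edges (18,3,at); result: nodes: 0:pl, 2:pl, 3:pl, 5:pl, 6:pl, 7:x1, 8:x2, 9:x3, 13:m, 14:m, 15:m, 16:m, 18:m edges: (0,9,pre); (2,8,pre); (2,9,pre); (6,7,pre); (7,3,post); (8,5,post); (8,6,post); (13,2,at); (14,3,at); (15,3,at); (16,5,at); (18,3,at)
step 5: rule r2; match: 0->8, 1->2, 2->5, 3->6, 4->13; deleted nodes 13; deleted edges (13,2,at); added nodes 19, 20; added edges (19,5,at); (20,6,at); result: nodes: 0:pl, 2:pl, 3:pl, 5:pl, 6:pl, 7:x1, 8:x2, 9:x3, 14:m, 15:m, 16:m, 18:m, 19:m, 20:m edges: (0,9,pre); (2,8,pre); (2,9,pre); (6,7,pre); (7,3,post); (8,5,post); (8,6,post); (14,3,at); (15,3,at); (16,5,at); (18,3,at); (19,5,at); (20,6,at)
step 6: rule r1; match: 0->7, 1->6, 2->3, 3->20; deleted nodes 20; deleted edges (20,6,at); added nodes 21; added edges (21,3,at); result: nodes: 0:pl, 2:pl, 3:pl, 5:pl, 6:pl, 7:x1, 8:x2, 9:x3, 14:m, 15:m, 16:m, 18:m, 19:m, 21:m edges: (0,9,pre); (2,8,pre); (2,9,pre); (6,7,pre); (7,3,post); (8,5,post); (8,6,post); (14,3,at); (15,3,at); (16,5,at); (18,3,at); (19,5,at); (21,3,at)
final:
nodes: 0:pl, 2:pl, 3:pl, 5:pl, 6:pl, 7:x1, 8:x2, 9:x3, 14:m, 15:m, 16:m, 18:m, 19:m, 21:m
edges: (0,9,pre); (2,8,pre); (2,9,pre); (6,7,pre); (7,3,post); (8,5,post); (8,6,post); (14,3,at); (15,3,at); (16,5,at); (18,3,at); (19,5,at); (21,3,at)


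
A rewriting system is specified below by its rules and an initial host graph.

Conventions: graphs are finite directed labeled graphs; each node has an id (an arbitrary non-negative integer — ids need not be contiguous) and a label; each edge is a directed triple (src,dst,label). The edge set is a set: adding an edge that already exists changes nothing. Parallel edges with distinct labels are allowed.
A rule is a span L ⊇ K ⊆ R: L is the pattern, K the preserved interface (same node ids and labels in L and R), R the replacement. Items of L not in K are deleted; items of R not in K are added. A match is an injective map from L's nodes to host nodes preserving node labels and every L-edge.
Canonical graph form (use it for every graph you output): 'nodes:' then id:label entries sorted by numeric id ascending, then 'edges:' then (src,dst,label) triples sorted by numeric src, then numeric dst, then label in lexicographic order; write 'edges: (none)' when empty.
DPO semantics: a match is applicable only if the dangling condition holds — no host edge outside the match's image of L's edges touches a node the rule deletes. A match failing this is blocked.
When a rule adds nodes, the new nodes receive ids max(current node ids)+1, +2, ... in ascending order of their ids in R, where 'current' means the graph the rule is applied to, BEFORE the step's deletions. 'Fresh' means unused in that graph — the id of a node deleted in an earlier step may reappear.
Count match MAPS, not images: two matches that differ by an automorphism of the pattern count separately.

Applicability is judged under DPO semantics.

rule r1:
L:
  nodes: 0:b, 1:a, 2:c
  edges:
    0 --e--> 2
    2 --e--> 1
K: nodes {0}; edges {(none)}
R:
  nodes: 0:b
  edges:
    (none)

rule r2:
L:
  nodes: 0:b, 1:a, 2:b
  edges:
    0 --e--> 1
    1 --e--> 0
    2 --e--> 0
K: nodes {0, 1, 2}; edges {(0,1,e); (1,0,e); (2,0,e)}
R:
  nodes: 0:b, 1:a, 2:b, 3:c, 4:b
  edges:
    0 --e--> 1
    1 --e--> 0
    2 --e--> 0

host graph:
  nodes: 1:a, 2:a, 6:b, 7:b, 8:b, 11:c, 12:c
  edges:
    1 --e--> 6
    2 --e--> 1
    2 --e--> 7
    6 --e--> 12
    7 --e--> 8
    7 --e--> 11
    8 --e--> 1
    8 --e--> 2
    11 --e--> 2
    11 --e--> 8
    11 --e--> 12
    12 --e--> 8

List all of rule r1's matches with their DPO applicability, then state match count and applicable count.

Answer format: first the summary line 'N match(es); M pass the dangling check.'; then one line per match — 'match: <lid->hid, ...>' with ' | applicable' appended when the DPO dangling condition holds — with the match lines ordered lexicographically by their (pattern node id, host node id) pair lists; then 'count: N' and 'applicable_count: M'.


1 match(es); 0 pass the dangling check.
match: 0->7, 1->2, 2->11
count: 1
applicable_count: 0


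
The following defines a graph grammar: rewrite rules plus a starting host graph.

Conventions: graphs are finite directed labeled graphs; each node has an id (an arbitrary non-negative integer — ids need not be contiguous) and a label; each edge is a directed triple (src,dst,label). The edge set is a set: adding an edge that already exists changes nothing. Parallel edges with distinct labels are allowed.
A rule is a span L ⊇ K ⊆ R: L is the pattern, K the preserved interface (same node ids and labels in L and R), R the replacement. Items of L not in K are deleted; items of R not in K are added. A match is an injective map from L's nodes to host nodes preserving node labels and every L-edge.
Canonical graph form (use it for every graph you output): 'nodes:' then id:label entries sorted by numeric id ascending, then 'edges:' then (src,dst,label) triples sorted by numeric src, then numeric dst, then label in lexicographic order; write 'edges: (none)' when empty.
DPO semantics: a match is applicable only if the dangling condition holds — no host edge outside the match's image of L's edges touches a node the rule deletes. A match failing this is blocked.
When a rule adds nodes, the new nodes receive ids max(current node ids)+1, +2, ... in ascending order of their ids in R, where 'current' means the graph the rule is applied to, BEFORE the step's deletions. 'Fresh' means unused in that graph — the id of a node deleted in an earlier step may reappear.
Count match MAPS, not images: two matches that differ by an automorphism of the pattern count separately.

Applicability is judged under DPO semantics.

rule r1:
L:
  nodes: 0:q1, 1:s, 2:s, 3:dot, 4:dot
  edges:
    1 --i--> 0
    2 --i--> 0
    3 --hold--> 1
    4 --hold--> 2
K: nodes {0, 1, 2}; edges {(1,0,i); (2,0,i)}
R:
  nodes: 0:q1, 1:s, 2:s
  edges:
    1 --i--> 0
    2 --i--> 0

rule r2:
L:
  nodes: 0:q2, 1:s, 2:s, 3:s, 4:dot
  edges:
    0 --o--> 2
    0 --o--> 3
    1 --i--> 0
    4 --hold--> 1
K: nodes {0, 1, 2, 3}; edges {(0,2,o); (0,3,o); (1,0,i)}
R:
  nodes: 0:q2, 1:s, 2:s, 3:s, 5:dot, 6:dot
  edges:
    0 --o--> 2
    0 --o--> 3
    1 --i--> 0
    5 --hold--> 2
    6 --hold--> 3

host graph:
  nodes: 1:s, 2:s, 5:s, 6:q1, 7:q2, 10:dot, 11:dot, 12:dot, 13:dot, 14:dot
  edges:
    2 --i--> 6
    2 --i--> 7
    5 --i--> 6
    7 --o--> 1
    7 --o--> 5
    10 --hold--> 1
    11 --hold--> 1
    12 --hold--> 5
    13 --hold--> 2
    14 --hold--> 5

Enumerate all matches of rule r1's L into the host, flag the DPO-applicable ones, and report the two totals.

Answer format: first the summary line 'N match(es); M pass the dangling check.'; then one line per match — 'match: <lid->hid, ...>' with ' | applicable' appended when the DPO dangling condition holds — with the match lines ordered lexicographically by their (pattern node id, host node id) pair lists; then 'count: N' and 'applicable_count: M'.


4 match(es); 4 pass the dangling check.
match: 0->6, 1->2, 2->5, 3->13, 4->12 | applicable
match: 0->6, 1->2, 2->5, 3->13, 4->14 | applicable
match: 0->6, 1->5, 2->2, 3->12, 4->13 | applicable
match: 0->6, 1->5, 2->2, 3->14, 4->13 | applicable
count: 4
applicable_count: 4


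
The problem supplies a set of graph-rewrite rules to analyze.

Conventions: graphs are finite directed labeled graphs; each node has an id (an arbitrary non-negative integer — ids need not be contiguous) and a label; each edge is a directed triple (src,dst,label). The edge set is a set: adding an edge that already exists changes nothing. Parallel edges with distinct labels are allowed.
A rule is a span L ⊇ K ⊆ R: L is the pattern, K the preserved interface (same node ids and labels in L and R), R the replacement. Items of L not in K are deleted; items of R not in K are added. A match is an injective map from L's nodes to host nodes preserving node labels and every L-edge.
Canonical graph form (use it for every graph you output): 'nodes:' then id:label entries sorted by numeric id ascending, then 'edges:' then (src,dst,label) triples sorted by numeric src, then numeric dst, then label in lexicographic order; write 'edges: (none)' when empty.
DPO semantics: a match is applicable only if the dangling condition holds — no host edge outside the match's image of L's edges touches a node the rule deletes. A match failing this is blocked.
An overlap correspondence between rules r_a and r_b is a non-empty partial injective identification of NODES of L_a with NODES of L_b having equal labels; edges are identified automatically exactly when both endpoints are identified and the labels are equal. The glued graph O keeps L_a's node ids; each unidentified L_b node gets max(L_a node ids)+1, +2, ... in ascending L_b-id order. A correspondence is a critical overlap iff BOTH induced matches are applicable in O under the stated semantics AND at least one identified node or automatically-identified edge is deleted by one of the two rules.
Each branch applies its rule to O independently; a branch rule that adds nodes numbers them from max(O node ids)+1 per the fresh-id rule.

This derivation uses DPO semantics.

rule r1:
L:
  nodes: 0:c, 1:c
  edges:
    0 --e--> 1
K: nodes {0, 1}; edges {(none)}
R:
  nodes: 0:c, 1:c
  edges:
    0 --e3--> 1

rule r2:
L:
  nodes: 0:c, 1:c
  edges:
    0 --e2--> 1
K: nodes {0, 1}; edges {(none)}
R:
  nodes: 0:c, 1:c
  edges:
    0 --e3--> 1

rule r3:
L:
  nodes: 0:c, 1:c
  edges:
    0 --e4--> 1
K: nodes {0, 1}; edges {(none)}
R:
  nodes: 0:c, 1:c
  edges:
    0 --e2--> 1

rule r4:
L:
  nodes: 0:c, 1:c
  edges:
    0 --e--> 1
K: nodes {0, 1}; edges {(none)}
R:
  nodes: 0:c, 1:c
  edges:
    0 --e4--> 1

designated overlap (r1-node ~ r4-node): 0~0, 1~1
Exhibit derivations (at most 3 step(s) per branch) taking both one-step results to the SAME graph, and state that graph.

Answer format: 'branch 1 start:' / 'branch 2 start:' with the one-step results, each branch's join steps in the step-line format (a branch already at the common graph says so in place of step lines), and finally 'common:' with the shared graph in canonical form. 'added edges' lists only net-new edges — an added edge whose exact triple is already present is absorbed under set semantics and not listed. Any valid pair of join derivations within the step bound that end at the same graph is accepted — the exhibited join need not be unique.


branch 1 start:
nodes: 0:c, 1:c
edges: (0,1,e3)
branch 2 start:
nodes: 0:c, 1:c
edges: (0,1,e4)
branch 1: already at the common graph (0 steps)
branch 2 step 1: rule r3; match: 0->0, 1->1; deleted nodes (none); deleted edges (0,1,e4); added nodes (none); added edges (0,1,e2); result: nodes: 0:c, 1:c edges: (0,1,e2)
branch 2 step 2: rule r2; match: 0->0, 1->1; deleted nodes (none); deleted edges (0,1,e2); added nodes (none); added edges (0,1,e3); result: nodes: 0:c, 1:c edges: (0,1,e3)
common:
nodes: 0:c, 1:c
edges: (0,1,e3)


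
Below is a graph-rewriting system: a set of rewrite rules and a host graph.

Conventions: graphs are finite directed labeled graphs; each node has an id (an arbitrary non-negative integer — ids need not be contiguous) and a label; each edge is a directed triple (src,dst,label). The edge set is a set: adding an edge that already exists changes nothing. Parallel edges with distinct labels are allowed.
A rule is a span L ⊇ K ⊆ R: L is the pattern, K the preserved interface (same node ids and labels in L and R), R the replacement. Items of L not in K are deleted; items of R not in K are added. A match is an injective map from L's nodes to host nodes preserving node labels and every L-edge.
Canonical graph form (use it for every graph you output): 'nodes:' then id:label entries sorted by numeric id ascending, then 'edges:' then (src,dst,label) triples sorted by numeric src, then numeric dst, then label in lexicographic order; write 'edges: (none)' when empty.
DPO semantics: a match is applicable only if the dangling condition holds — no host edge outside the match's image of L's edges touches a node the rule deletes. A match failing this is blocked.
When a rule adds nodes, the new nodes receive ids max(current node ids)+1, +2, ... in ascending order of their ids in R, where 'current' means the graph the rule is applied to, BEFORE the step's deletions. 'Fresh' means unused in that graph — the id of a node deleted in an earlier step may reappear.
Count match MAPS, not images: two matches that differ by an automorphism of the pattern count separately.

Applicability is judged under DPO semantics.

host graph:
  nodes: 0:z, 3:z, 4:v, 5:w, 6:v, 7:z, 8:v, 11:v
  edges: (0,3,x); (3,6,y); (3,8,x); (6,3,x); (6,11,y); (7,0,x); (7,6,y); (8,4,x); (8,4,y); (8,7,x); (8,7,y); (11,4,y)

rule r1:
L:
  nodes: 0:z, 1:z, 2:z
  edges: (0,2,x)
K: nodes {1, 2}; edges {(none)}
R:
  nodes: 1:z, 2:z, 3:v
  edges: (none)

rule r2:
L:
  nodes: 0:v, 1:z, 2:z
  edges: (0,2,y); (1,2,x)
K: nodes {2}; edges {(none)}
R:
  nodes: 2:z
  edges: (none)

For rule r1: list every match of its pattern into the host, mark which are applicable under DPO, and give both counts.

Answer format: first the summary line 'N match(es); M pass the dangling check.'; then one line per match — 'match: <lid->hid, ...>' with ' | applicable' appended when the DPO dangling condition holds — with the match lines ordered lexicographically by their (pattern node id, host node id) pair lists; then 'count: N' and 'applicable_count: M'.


2 match(es); 0 pass the dangling check.
match: 0->0, 1->7, 2->3
match: 0->7, 1->3, 2->0
count: 2
applicable_count: 0


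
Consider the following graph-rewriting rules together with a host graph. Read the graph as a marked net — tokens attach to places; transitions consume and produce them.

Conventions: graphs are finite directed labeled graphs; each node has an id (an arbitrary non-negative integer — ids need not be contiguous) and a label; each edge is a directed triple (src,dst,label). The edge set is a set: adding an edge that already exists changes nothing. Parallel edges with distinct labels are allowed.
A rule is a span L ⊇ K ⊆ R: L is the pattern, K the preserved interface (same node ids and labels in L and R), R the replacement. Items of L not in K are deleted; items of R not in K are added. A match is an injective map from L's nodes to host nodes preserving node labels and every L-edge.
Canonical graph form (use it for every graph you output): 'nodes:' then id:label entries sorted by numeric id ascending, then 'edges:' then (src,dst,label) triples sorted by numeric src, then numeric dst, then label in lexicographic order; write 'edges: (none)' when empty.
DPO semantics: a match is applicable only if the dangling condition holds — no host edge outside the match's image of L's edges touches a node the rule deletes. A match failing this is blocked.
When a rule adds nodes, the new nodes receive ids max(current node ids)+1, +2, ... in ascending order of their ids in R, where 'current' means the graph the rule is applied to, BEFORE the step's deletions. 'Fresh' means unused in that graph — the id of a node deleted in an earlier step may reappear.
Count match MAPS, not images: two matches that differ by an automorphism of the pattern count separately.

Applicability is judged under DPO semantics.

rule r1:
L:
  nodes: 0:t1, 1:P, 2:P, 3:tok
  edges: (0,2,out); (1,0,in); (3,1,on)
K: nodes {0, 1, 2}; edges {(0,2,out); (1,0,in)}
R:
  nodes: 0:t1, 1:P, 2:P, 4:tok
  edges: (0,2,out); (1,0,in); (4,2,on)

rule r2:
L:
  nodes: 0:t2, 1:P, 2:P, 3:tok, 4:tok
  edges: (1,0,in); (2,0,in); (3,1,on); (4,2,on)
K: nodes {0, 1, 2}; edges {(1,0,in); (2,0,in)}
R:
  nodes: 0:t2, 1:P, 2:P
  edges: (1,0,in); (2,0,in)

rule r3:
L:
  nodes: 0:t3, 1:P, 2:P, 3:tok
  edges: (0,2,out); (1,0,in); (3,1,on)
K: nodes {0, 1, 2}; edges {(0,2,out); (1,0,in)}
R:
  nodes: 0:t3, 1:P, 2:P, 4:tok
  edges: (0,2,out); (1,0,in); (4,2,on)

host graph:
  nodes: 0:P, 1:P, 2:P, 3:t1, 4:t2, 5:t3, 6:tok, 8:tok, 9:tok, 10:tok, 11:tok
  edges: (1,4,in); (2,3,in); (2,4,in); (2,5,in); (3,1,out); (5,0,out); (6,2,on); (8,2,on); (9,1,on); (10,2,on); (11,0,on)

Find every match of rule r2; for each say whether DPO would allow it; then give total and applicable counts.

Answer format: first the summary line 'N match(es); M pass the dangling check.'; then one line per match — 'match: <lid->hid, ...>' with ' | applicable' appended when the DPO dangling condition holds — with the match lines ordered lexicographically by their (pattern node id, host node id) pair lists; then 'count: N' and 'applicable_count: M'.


6 match(es); 6 pass the dangling check.
match: 0->4, 1->1, 2->2, 3->9, 4->6 | applicable
match: 0->4, 1->1, 2->2, 3->9, 4->8 | applicable
match: 0->4, 1->1, 2->2, 3->9, 4->10 | applicable
match: 0->4, 1->2, 2->1, 3->6, 4->9 | applicable
match: 0->4, 1->2, 2->1, 3->8, 4->9 | applicable
match: 0->4, 1->2, 2->1, 3->10, 4->9 | applicable
count: 6
applicable_count: 6


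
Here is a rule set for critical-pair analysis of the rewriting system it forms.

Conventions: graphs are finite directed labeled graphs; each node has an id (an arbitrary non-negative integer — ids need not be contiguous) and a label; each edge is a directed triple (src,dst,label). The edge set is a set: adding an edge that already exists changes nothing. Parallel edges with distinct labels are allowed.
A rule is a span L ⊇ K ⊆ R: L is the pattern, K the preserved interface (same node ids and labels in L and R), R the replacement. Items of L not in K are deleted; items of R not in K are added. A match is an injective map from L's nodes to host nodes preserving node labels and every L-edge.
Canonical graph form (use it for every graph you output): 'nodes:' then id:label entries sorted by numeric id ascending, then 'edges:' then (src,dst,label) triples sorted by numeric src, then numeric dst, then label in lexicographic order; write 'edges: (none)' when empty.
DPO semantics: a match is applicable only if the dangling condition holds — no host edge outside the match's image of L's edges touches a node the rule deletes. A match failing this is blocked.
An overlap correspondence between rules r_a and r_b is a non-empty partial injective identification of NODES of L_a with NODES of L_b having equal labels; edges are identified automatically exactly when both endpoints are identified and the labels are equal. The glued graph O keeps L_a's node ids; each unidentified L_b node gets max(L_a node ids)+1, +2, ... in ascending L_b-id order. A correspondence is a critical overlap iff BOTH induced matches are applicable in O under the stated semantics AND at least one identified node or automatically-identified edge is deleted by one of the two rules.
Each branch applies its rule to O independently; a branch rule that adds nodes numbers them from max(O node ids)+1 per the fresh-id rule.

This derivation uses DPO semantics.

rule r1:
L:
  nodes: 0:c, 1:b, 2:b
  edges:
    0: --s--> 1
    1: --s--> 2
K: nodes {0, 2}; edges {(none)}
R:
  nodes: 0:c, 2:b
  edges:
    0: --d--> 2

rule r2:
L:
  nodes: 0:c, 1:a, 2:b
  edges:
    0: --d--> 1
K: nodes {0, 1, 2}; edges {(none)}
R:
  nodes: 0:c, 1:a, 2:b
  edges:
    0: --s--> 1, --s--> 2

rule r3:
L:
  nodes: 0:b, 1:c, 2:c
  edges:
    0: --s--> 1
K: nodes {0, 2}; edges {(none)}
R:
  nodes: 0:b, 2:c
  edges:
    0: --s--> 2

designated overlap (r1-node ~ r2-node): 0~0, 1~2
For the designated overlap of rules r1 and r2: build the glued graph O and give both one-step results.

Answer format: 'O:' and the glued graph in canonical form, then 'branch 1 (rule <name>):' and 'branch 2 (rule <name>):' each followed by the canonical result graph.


O:
nodes: 0:c, 1:b, 2:b, 3:a
edges: (0,1,s); (0,3,d); (1,2,s)
branch 1 (rule r1):
nodes: 0:c, 2:b, 3:a
edges: (0,2,d); (0,3,d)
branch 2 (rule r2):
nodes: 0:c, 1:b, 2:b, 3:a
edges: (0,1,s); (0,3,s); (1,2,s)


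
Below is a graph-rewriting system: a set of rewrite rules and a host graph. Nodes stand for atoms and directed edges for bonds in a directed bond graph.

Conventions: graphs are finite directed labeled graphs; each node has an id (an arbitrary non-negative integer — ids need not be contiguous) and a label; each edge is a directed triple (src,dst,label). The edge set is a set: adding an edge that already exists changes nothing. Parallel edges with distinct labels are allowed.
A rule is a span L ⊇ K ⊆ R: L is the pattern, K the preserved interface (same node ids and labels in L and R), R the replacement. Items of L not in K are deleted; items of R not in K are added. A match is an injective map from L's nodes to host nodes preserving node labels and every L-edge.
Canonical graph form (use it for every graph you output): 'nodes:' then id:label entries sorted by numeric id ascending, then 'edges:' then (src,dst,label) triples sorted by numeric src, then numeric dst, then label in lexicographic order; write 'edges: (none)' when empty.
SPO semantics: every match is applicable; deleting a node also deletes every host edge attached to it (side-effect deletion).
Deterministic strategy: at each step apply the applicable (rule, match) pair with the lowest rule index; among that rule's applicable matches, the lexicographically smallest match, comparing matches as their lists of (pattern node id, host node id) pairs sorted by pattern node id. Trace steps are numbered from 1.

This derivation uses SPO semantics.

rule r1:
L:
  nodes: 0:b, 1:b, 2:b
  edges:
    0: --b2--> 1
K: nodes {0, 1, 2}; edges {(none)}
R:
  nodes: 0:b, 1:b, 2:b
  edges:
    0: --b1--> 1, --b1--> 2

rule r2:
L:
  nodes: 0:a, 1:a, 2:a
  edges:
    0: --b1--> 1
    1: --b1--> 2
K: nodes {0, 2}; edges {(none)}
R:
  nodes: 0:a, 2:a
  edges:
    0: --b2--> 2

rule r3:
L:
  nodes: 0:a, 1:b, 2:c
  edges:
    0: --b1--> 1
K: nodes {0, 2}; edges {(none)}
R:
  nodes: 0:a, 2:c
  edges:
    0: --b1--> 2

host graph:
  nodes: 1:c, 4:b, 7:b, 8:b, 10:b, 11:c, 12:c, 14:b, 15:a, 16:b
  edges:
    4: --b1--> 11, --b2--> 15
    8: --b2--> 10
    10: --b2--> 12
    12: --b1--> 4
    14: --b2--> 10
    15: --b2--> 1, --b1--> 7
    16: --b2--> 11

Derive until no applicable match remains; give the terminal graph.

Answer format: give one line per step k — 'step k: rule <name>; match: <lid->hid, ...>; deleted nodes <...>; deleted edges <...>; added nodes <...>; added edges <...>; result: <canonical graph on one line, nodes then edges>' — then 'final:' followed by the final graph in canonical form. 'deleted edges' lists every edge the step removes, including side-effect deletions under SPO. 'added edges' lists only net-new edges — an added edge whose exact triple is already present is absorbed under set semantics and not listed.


step 1: rule r1; match: 0->8, 1->10, 2->4; deleted nodes (none); deleted edges (8,10,b2); added nodes (none); added edges (8,4,b1); (8,10,b1); result: nodes: 1:c, 4:b, 7:b, 8:b, 10:b, 11:c, 12:c, 14:b, 15:a, 16:b edges: (4,11,b1); (4,15,b2); (8,4,b1); (8,10,b1); (10,12,b2); (12,4,b1); (14,10,b2); (15,1,b2); (15,7,b1); (16,11,b2)
step 2: rule r1; match: 0->14, 1->10, 2->4; deleted nodes (none); deleted edges (14,10,b2); added nodes (none); added edges (14,4,b1); (14,10,b1); result: nodes: 1:c, 4:b, 7:b, 8:b, 10:b, 11:c, 12:c, 14:b, 15:a, 16:b edges: (4,11,b1); (4,15,b2); (8,4,b1); (8,10,b1); (10,12,b2); (12,4,b1); (14,4,b1); (14,10,b1); (15,1,b2); (15,7,b1); (16,11,b2)
step 3: rule r3; match: 0->15, 1->7, 2->1; deleted nodes 7; deleted edges (15,7,b1); added nodes (none); added edges (15,1,b1); result: nodes: 1:c, 4:b, 8:b, 10:b, 11:c, 12:c, 14:b, 15:a, 16:b edges: (4,11,b1); (4,15,b2); (8,4,b1); (8,10,b1); (10,12,b2); (12,4,b1); (14,4,b1); (14,10,b1); (15,1,b1); (15,1,b2); (16,11,b2)
final:
nodes: 1:c, 4:b, 8:b, 10:b, 11:c, 12:c, 14:b, 15:a, 16:b
edges: (4,11,b1); (4,15,b2); (8,4,b1); (8,10,b1); (10,12,b2); (12,4,b1); (14,4,b1); (14,10,b1); (15,1,b1); (15,1,b2); (16,11,b2)


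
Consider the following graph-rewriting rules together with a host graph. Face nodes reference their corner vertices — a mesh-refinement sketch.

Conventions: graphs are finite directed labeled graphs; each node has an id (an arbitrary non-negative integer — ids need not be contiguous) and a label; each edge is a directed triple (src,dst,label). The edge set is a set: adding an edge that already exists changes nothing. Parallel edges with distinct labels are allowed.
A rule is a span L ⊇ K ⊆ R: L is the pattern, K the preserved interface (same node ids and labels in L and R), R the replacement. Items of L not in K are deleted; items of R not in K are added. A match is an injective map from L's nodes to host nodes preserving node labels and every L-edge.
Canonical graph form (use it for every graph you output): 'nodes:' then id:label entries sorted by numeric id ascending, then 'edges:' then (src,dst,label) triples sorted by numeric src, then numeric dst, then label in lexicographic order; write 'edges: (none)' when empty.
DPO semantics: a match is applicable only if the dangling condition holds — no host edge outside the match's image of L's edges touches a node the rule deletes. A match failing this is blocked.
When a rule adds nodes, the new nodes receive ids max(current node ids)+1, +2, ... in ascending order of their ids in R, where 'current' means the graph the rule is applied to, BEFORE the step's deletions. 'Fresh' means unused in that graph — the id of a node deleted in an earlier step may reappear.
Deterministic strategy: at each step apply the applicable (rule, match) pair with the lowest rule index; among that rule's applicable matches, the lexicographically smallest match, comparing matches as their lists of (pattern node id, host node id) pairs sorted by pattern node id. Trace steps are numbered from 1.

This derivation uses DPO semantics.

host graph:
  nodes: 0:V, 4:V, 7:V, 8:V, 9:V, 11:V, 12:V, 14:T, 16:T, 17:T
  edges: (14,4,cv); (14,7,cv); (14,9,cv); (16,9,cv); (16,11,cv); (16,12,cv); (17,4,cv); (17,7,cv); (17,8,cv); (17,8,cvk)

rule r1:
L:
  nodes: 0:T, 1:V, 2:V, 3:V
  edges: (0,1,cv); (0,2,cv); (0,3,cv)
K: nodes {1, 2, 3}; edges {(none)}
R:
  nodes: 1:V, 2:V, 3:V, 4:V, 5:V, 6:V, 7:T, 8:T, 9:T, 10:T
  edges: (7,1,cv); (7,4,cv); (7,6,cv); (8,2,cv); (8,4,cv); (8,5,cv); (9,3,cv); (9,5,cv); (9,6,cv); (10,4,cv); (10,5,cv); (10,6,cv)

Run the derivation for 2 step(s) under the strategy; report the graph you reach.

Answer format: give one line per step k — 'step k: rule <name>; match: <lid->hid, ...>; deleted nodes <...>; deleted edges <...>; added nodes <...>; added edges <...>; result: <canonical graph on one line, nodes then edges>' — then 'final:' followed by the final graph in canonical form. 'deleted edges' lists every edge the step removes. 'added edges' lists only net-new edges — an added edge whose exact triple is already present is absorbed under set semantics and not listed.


step 1: rule r1; match: 0->14, 1->4, 2->7, 3->9; deleted nodes 14; deleted edges (14,4,cv); (14,7,cv); (14,9,cv); added nodes 18, 19, 20, 21, 22, 23, 24; added edges (21,4,cv); (21,18,cv); (21,20,cv); (22,7,cv); (22,18,cv); (22,19,cv); (23,9,cv); (23,19,cv); (23,20,cv); (24,18,cv); (24,19,cv); (24,20,cv); result: nodes: 0:V, 4:V, 7:V, 8:V, 9:V, 11:V, 12:V, 16:T, 17:T, 18:V, 19:V, 20:V, 21:T, 22:T, 23:T, 24:T edges: (16,9,cv); (16,11,cv); (16,12,cv); (17,4,cv); (17,7,cv); (17,8,cv); (17,8,cvk); (21,4,cv); (21,18,cv); (21,20,cv); (22,7,cv); (22,18,cv); (22,19,cv); (23,9,cv); (23,19,cv); (23,20,cv); (24,18,cv); (24,19,cv); (24,20,cv)
step 2: rule r1; match: 0->16, 1->9, 2->11, 3->12; deleted nodes 16; deleted edges (16,9,cv); (16,11,cv); (16,12,cv); added nodes 25, 26, 27, 28, 29, 30, 31; added edges (28,9,cv); (28,25,cv); (28,27,cv); (29,11,cv); (29,25,cv); (29,26,cv); (30,12,cv); (30,26,cv); (30,27,cv); (31,25,cv); (31,26,cv); (31,27,cv); result: nodes: 0:V, 4:V, 7:V, 8:V, 9:V, 11:V, 12:V, 17:T, 18:V, 19:V, 20:V, 21:T, 22:T, 23:T, 24:T, 25:V, 26:V, 27:V, 28:T, 29:T, 30:T, 31:T edges: (17,4,cv); (17,7,cv); (17,8,cv); (17,8,cvk); (21,4,cv); (21,18,cv); (21,20,cv); (22,7,cv); (22,18,cv); (22,19,cv); (23,9,cv); (23,19,cv); (23,20,cv); (24,18,cv); (24,19,cv); (24,20,cv); (28,9,cv); (28,25,cv); (28,27,cv); (29,11,cv); (29,25,cv); (29,26,cv); (30,12,cv); (30,26,cv); (30,27,cv); (31,25,cv); (31,26,cv); (31,27,cv)
final:
nodes: 0:V, 4:V, 7:V, 8:V, 9:V, 11:V, 12:V, 17:T, 18:V, 19:V, 20:V, 21:T, 22:T, 23:T, 24:T, 25:V, 26:V, 27:V, 28:T, 29:T, 30:T, 31:T
edges: (17,4,cv); (17,7,cv); (17,8,cv); (17,8,cvk); (21,4,cv); (21,18,cv); (21,20,cv); (22,7,cv); (22,18,cv); (22,19,cv); (23,9,cv); (23,19,cv); (23,20,cv); (24,18,cv); (24,19,cv); (24,20,cv); (28,9,cv); (28,25,cv); (28,27,cv); (29,11,cv); (29,25,cv); (29,26,cv); (30,12,cv); (30,26,cv); (30,27,cv); (31,25,cv); (31,26,cv); (31,27,cv)


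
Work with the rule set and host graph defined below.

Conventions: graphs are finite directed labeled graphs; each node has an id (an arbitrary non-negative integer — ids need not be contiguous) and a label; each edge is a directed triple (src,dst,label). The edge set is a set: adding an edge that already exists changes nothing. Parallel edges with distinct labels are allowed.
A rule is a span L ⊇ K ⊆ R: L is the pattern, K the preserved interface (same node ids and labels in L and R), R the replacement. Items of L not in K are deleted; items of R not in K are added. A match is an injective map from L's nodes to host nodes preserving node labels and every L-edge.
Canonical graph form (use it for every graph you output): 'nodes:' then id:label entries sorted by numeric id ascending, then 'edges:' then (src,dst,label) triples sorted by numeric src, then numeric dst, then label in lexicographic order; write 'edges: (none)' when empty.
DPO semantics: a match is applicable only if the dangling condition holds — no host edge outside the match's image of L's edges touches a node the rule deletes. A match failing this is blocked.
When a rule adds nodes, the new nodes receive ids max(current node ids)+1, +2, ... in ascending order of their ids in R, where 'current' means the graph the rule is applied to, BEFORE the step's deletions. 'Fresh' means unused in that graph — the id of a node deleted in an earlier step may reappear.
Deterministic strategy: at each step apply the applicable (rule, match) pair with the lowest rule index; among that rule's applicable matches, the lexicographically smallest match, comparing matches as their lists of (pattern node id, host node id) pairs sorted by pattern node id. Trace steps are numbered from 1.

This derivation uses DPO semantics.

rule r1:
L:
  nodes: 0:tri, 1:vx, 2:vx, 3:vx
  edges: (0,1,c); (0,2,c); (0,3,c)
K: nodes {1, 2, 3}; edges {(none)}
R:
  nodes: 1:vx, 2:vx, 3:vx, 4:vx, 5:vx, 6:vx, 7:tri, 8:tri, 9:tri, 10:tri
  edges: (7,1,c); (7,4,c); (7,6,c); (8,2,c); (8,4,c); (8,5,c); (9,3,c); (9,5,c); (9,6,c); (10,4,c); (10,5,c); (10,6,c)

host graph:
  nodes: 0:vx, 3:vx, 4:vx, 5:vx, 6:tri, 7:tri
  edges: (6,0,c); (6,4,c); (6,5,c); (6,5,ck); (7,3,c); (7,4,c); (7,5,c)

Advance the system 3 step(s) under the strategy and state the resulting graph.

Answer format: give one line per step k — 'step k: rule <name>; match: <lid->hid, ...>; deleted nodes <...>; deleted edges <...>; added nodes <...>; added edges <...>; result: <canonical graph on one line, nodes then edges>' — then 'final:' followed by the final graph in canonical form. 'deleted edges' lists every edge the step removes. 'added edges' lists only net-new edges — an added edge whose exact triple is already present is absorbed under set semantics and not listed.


step 1: rule r1; match: 0->7, 1->3, 2->4, 3->5; deleted nodes 7; deleted edges (7,3,c); (7,4,c); (7,5,c); added nodes 8, 9, 10, 11, 12, 13, 14; added edges (11,3,c); (11,8,c); (11,10,c); (12,4,c); (12,8,c); (12,9,c); (13,5,c); (13,9,c); (13,10,c); (14,8,c); (14,9,c); (14,10,c); result: nodes: 0:vx, 3:vx, 4:vx, 5:vx, 6:tri, 8:vx, 9:vx, 10:vx, 11:tri, 12:tri, 13:tri, 14:tri edges: (6,0,c); (6,4,c); (6,5,c); (6,5,ck); (11,3,c); (11,8,c); (11,10,c); (12,4,c); (12,8,c); (12,9,c); (13,5,c); (13,9,c); (13,10,c); (14,8,c); (14,9,c); (14,10,c)
step 2: rule r1; match: 0->11, 1->3, 2->8, 3->10; deleted nodes 11; deleted edges (11,3,c); (11,8,c); (11,10,c); added nodes 15, 16, 17, 18, 19, 20, 21; added edges (18,3,c); (18,15,c); (18,17,c); (19,8,c); (19,15,c); (19,16,c); (20,10,c); (20,16,c); (20,17,c); (21,15,c); (21,16,c); (21,17,c); result: nodes: 0:vx, 3:vx, 4:vx, 5:vx, 6:tri, 8:vx, 9:vx, 10:vx, 12:tri, 13:tri, 14:tri, 15:vx, 16:vx, 17:vx, 18:tri, 19:tri, 20:tri, 21:tri edges: (6,0,c); (6,4,c); (6,5,c); (6,5,ck); (12,4,c); (12,8,c); (12,9,c); (13,5,c); (13,9,c); (13,10,c); (14,8,c); (14,9,c); (14,10,c); (18,3,c); (18,15,c); (18,17,c); (19,8,c); (19,15,c); (19,16,c); (20,10,c); (20,16,c); (20,17,c); (21,15,c); (21,16,c); (21,17,c)
step 3: rule r1; match: 0->12, 1->4, 2->8, 3->9; deleted nodes 12; deleted edges (12,4,c); (12,8,c); (12,9,c); added nodes 22, 23, 24, 25, 26, 27, 28; added edges (25,4,c); (25,22,c); (25,24,c); (26,8,c); (26,22,c); (26,23,c); (27,9,c); (27,23,c); (27,24,c); (28,22,c); (28,23,c); (28,24,c); result: nodes: 0:vx, 3:vx, 4:vx, 5:vx, 6:tri, 8:vx, 9:vx, 10:vx, 13:tri, 14:tri, 15:vx, 16:vx, 17:vx, 18:tri, 19:tri, 20:tri, 21:tri, 22:vx, 23:vx, 24:vx, 25:tri, 26:tri, 27:tri, 28:tri edges: (6,0,c); (6,4,c); (6,5,c); (6,5,ck); (13,5,c); (13,9,c); (13,10,c); (14,8,c); (14,9,c); (14,10,c); (18,3,c); (18,15,c); (18,17,c); (19,8,c); (19,15,c); (19,16,c); (20,10,c); (20,16,c); (20,17,c); (21,15,c); (21,16,c); (21,17,c); (25,4,c); (25,22,c); (25,24,c); (26,8,c); (26,22,c); (26,23,c); (27,9,c); (27,23,c); (27,24,c); (28,22,c); (28,23,c); (28,24,c)
final:
nodes: 0:vx, 3:vx, 4:vx, 5:vx, 6:tri, 8:vx, 9:vx, 10:vx, 13:tri, 14:tri, 15:vx, 16:vx, 17:vx, 18:tri, 19:tri, 20:tri, 21:tri, 22:vx, 23:vx, 24:vx, 25:tri, 26:tri, 27:tri, 28:tri
edges: (6,0,c); (6,4,c); (6,5,c); (6,5,ck); (13,5,c); (13,9,c); (13,10,c); (14,8,c); (14,9,c); (14,10,c); (18,3,c); (18,15,c); (18,17,c); (19,8,c); (19,15,c); (19,16,c); (20,10,c); (20,16,c); (20,17,c); (21,15,c); (21,16,c); (21,17,c); (25,4,c); (25,22,c); (25,24,c); (26,8,c); (26,22,c); (26,23,c); (27,9,c); (27,23,c); (27,24,c); (28,22,c); (28,23,c); (28,24,c)


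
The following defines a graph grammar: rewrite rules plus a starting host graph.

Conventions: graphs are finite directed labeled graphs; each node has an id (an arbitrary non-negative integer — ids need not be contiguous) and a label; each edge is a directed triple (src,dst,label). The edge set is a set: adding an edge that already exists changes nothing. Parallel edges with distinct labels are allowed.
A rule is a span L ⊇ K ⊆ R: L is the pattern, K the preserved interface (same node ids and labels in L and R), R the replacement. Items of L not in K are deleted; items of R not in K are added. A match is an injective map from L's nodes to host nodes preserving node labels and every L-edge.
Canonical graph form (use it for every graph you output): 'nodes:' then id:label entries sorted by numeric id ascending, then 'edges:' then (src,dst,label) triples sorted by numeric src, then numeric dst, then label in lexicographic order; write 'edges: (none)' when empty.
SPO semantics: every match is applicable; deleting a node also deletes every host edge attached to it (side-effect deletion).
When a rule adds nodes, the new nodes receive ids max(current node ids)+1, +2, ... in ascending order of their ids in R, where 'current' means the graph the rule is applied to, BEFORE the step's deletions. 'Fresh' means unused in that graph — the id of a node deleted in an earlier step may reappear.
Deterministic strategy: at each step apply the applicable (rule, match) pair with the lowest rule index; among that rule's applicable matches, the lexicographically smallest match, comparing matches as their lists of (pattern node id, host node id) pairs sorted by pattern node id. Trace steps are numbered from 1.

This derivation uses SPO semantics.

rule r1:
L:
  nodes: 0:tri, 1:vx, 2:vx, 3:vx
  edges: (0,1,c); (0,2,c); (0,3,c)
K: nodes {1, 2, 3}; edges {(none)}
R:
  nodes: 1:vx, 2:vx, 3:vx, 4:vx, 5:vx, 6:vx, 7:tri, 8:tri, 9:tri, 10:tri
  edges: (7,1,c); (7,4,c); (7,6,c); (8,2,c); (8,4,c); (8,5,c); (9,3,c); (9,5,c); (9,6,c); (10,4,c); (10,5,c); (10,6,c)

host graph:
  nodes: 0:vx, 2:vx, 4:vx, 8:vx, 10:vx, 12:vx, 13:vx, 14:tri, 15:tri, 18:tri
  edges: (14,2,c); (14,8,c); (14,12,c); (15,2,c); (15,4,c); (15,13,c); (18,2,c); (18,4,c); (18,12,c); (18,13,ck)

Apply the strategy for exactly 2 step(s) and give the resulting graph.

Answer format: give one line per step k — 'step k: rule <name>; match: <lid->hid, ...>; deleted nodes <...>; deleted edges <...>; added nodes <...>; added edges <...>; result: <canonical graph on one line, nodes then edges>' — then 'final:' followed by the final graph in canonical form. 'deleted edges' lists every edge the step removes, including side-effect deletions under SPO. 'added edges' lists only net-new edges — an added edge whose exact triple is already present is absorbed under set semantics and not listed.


step 1: rule r1; match: 0->14, 1->2, 2->8, 3->12; deleted nodes 14; deleted edges (14,2,c); (14,8,c); (14,12,c); added nodes 19, 20, 21, 22, 23, 24, 25; added edges (22,2,c); (22,19,c); (22,21,c); (23,8,c); (23,19,c); (23,20,c); (24,12,c); (24,20,c); (24,21,c); (25,19,c); (25,20,c); (25,21,c); result: nodes: 0:vx, 2:vx, 4:vx, 8:vx, 10:vx, 12:vx, 13:vx, 15:tri, 18:tri, 19:vx, 20:vx, 21:vx, 22:tri, 23:tri, 24:tri, 25:tri edges: (15,2,c); (15,4,c); (15,13,c); (18,2,c); (18,4,c); (18,12,c); (18,13,ck); (22,2,c); (22,19,c); (22,21,c); (23,8,c); (23,19,c); (23,20,c); (24,12,c); (24,20,c); (24,21,c); (25,19,c); (25,20,c); (25,21,c)
step 2: rule r1; match: 0->15, 1->2, 2->4, 3->13; deleted nodes 15; deleted edges (15,2,c); (15,4,c); (15,13,c); added nodes 26, 27, 28, 29, 30, 31, 32; added edges (29,2,c); (29,26,c); (29,28,c); (30,4,c); (30,26,c); (30,27,c); (31,13,c); (31,27,c); (31,28,c); (32,26,c); (32,27,c); (32,28,c); result: nodes: 0:vx, 2:vx, 4:vx, 8:vx, 10:vx, 12:vx, 13:vx, 18:tri, 19:vx, 20:vx, 21:vx, 22:tri, 23:tri, 24:tri, 25:tri, 26:vx, 27:vx, 28:vx, 29:tri, 30:tri, 31:tri, 32:tri edges: (18,2,c); (18,4,c); (18,12,c); (18,13,ck); (22,2,c); (22,19,c); (22,21,c); (23,8,c); (23,19,c); (23,20,c); (24,12,c); (24,20,c); (24,21,c); (25,19,c); (25,20,c); (25,21,c); (29,2,c); (29,26,c); (29,28,c); (30,4,c); (30,26,c); (30,27,c); (31,13,c); (31,27,c); (31,28,c); (32,26,c); (32,27,c); (32,28,c)
final:
nodes: 0:vx, 2:vx, 4:vx, 8:vx, 10:vx, 12:vx, 13:vx, 18:tri, 19:vx, 20:vx, 21:vx, 22:tri, 23:tri, 24:tri, 25:tri, 26:vx, 27:vx, 28:vx, 29:tri, 30:tri, 31:tri, 32:tri
edges: (18,2,c); (18,4,c); (18,12,c); (18,13,ck); (22,2,c); (22,19,c); (22,21,c); (23,8,c); (23,19,c); (23,20,c); (24,12,c); (24,20,c); (24,21,c); (25,19,c); (25,20,c); (25,21,c); (29,2,c); (29,26,c); (29,28,c); (30,4,c); (30,26,c); (30,27,c); (31,13,c); (31,27,c); (31,28,c); (32,26,c); (32,27,c); (32,28,c)
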